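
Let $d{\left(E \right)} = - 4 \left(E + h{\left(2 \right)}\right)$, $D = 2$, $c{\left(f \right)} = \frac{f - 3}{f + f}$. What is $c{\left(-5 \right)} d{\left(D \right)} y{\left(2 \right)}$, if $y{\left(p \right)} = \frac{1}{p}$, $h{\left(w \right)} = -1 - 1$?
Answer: $0$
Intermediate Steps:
$c{\left(f \right)} = \frac{-3 + f}{2 f}$
$h{\left(w \right)} = -2$
$d{\left(E \right)} = 8 - 4 E$ ($d{\left(E \right)} = - 4 \left(E - 2\right) = - 4 \left(-2 + E\right) = 8 - 4 E$)
$c{\left(-5 \right)} d{\left(D \right)} y{\left(2 \right)} = \frac{\frac{-3 - 5}{2 \left(-5\right)} \left(8 - 8\right)}{2} = \frac{1}{2} \left(- \frac{1}{5}\right) \left(-8\right) \left(8 - 8\right) \frac{1}{2} = \frac{4}{5} \cdot 0 \cdot \frac{1}{2} = 0 \cdot \frac{1}{2} = 0$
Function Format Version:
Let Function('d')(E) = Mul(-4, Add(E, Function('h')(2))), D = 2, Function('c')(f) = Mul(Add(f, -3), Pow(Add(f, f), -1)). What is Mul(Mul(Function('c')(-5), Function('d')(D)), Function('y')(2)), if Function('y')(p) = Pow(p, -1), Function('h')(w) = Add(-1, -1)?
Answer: 0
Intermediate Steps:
Function('c')(f) = Mul(Rational(1, 2), Pow(f, -1), Add(-3, f)) (Function('c')(f) = Mul(Add(-3, f), Pow(Mul(2, f), -1)) = Mul(Add(-3, f), Mul(Rational(1, 2), Pow(f, -1))) = Mul(Rational(1, 2), Pow(f, -1), Add(-3, f)))
Function('h')(w) = -2
Function('d')(E) = Add(8, Mul(-4, E)) (Function('d')(E) = Mul(-4, Add(E, -2)) = Mul(-4, Add(-2, E)) = Add(8, Mul(-4, E)))
Mul(Mul(Function('c')(-5), Function('d')(D)), Function('y')(2)) = Mul(Mul(Mul(Rational(1, 2), Pow(-5, -1), Add(-3, -5)), Add(8, Mul(-4, 2))), Pow(2, -1)) = Mul(Mul(Mul(Rational(1, 2), Rational(-1, 5), -8), Add(8, -8)), Rational(1, 2)) = Mul(Mul(Rational(4, 5), 0), Rational(1, 2)) = Mul(0, Rational(1, 2)) = 0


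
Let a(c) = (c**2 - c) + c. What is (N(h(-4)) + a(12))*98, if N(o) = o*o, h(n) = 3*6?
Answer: 45864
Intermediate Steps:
a(c) = c**2
h(n) = 18
N(o) = o**2
(N(h(-4)) + a(12))*98 = (18**2 + 12**2)*98 = (324 + 144)*98 = 468*98 = 45864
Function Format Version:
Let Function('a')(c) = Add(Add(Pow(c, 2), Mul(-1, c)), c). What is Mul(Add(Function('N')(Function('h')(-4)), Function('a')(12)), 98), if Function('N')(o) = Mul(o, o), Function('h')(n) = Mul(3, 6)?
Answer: 45864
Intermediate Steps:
Function('a')(c) = Pow(c, 2)
Function('h')(n) = 18
Function('N')(o) = Pow(o, 2)
Mul(Add(Function('N')(Function('h')(-4)), Function('a')(12)), 98) = Mul(Add(Pow(18, 2), Pow(12, 2)), 98) = Mul(Add(324, 144), 98) = Mul(468, 98) = 45864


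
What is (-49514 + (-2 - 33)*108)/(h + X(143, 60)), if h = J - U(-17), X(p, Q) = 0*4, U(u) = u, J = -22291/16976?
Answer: -904718944/266301 ≈ -3397.4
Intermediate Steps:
J = -22291/16976 (J = -22291*1/16976 = -22291/16976 ≈ -1.3131)
X(p, Q) = 0
h = 266301/16976 (h = -22291/16976 - 1*(-17) = -22291/16976 + 17 = 266301/16976 ≈ 15.687)
(-49514 + (-2 - 33)*108)/(h + X(143, 60)) = (-49514 + (-2 - 33)*108)/(266301/16976 + 0) = (-49514 - 35*108)/(266301/16976) = (-49514 - 3780)*(16976/266301) = -53294*16976/266301 = -904718944/266301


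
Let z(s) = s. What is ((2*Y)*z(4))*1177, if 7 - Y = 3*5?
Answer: -75328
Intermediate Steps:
Y = -8 (Y = 7 - 3*5 = 7 - 1*15 = 7 - 15 = -8)
((2*Y)*z(4))*1177 = ((2*(-8))*4)*1177 = -16*4*1177 = -64*1177 = -75328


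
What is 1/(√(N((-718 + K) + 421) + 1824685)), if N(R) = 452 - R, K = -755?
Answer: √1826189/1826189 ≈ 0.00073999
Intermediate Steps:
1/(√(N((-718 + K) + 421) + 1824685)) = 1/(√((452 - ((-718 - 755) + 421)) + 1824685)) = 1/(√((452 - (-1473 + 421)) + 1824685)) = 1/(√((452 - 1*(-1052)) + 1824685)) = 1/(√((452 + 1052) + 1824685)) = 1/(√(1504 + 1824685)) = 1/(√1826189) = √1826189/1826189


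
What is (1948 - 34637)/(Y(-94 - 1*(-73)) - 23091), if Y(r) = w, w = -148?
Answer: 32689/23239 ≈ 1.4066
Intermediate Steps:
Y(r) = -148
(1948 - 34637)/(Y(-94 - 1*(-73)) - 23091) = (1948 - 34637)/(-148 - 23091) = -32689/(-23239) = -32689*(-1/23239) = 32689/23239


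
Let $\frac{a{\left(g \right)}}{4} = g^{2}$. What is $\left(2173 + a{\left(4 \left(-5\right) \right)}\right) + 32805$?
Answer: $36578$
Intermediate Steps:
$a{\left(g \right)} = 4 g^{2}$
$\left(2173 + a{\left(4 \left(-5\right) \right)}\right) + 32805 = \left(2173 + 4 \left(4 \left(-5\right)\right)^{2}\right) + 32805 = \left(2173 + 4 \left(-20\right)^{2}\right) + 32805 = \left(2173 + 4 \cdot 400\right) + 32805 = \left(2173 + 1600\right) + 32805 = 3773 + 32805 = 36578$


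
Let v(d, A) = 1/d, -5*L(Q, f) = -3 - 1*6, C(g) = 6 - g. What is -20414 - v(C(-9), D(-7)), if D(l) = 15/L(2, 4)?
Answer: -306211/15 ≈ -20414.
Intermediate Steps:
L(Q, f) = 9/5 (L(Q, f) = -(-3 - 1*6)/5 = -(-3 - 6)/5 = -⅕*(-9) = 9/5)
D(l) = 25/3 (D(l) = 15/(9/5) = 15*(5/9) = 25/3)
-20414 - v(C(-9), D(-7)) = -20414 - 1/(6 - 1*(-9)) = -20414 - 1/(6 + 9) = -20414 - 1/15 = -306211/15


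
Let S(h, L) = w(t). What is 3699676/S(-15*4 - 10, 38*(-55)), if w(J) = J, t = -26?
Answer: -1849838/13 ≈ -1.4230e+5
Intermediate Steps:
S(h, L) = -26
3699676/S(-15*4 - 10, 38*(-55)) = 3699676/(-26) = 3699676*(-1/26) = -1849838/13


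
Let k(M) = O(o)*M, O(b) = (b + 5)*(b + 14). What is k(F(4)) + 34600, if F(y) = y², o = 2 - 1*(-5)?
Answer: 38632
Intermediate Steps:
o = 7 (o = 2 + 5 = 7)
O(b) = (5 + b)*(14 + b)
k(M) = 252*M (k(M) = (70 + 7² + 19*7)*M = (70 + 49 + 133)*M = 252*M)
k(F(4)) + 34600 = 252*4² + 34600 = 252*16 + 34600 = 4032 + 34600 = 38632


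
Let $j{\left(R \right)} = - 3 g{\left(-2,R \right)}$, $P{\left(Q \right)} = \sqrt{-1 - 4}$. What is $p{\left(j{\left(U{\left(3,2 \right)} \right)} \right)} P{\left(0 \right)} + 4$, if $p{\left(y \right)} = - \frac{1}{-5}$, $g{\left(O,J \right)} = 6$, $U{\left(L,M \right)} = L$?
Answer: $4 + \frac{i \sqrt{5}}{5} \approx 4.0 + 0.44721 i$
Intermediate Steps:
$P{\left(Q \right)} = i \sqrt{5}$ ($P{\left(Q \right)} = \sqrt{-5} = i \sqrt{5}$)
$j{\left(R \right)} = -18$ ($j{\left(R \right)} = \left(-3\right) 6 = -18$)
$p{\left(y \right)} = \frac{1}{5}$ ($p{\left(y \right)} = \left(-1\right) \left(- \frac{1}{5}\right) = \frac{1}{5}$)
$p{\left(j{\left(U{\left(3,2 \right)} \right)} \right)} P{\left(0 \right)} + 4 = \frac{i \sqrt{5}}{5} + 4 = 4 + \frac{i \sqrt{5}}{5}$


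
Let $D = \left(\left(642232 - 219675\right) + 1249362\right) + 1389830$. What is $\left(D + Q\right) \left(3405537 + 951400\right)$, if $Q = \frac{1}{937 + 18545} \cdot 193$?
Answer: $\frac{259886909890691707}{19482} \approx 1.334 \cdot 10^{13}$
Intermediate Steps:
$Q = \frac{193}{19482}$ ($Q = \frac{1}{19482} \cdot 193 = \frac{193}{19482} \approx 0.0099066$)
$D = 3061749$ ($D = \left(422557 + 1249362\right) + 1389830 = 1671919 + 1389830 = 3061749$)
$\left(D + Q\right) \left(3405537 + 951400\right) = \left(3061749 + \frac{193}{19482}\right) \left(3405537 + 951400\right) = \frac{59648994211}{19482} \cdot 4356937 = \frac{259886909890691707}{19482}$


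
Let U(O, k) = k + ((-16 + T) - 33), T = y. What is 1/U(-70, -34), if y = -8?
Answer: -1/91 ≈ -0.010989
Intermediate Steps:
T = -8
U(O, k) = -57 + k (U(O, k) = k + ((-16 - 8) - 33) = k + (-24 - 33) = k - 57 = -57 + k)
1/U(-70, -34) = 1/(-57 - 34) = 1/(-91) = -1/91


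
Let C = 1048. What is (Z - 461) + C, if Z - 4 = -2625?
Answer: -2034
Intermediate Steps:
Z = -2621 (Z = 4 - 2625 = -2621)
(Z - 461) + C = (-2621 - 461) + 1048 = -3082 + 1048 = -2034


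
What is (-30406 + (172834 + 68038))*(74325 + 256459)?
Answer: 69618785344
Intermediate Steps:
(-30406 + (172834 + 68038))*(74325 + 256459) = (-30406 + 240872)*330784 = 210466*330784 = 69618785344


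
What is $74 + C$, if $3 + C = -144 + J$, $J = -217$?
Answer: $-290$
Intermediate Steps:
$C = -364$ ($C = -3 - 361 = -364$)
$74 + C = 74 - 364 = -290$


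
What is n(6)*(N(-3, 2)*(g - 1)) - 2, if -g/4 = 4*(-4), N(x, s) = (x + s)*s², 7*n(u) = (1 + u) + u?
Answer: -470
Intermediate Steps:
n(u) = ⅐ + 2*u/7 (n(u) = ((1 + u) + u)/7 = (1 + 2*u)/7 = ⅐ + 2*u/7)
N(x, s) = s²*(s + x) (N(x, s) = (s + x)*s² = s²*(s + x))
g = 64 (g = -16*(-4) = -4*(-16) = 64)
n(6)*(N(-3, 2)*(g - 1)) - 2 = (⅐ + (2/7)*6)*((2²*(2 - 3))*(64 - 1)) - 2 = (⅐ + 12/7)*((4*(-1))*63) - 2 = 13*(-4*63)/7 - 2 = (13/7)*(-252) - 2 = -468 - 2 = -470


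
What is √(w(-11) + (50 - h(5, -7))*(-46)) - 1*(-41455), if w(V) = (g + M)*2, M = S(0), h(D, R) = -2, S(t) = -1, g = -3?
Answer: 41455 + 20*I*√6 ≈ 41455.0 + 48.99*I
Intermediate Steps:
M = -1
w(V) = -8 (w(V) = (-3 - 1)*2 = -4*2 = -8)
√(w(-11) + (50 - h(5, -7))*(-46)) - 1*(-41455) = √(-8 + (50 - 1*(-2))*(-46)) - 1*(-41455) = √(-8 + (50 + 2)*(-46)) + 41455 = √(-8 + 52*(-46)) + 41455 = √(-8 - 2392) + 41455 = √(-2400) + 41455 = 20*I*√6 + 41455 = 41455 + 20*I*√6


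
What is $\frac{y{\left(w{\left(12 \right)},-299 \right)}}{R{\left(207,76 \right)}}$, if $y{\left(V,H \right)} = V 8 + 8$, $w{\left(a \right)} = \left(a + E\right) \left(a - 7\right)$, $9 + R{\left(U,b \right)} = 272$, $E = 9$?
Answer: $\frac{848}{263} \approx 3.2243$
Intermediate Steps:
$R{\left(U,b \right)} = 263$ ($R{\left(U,b \right)} = -9 + 272 = 263$)
$w{\left(a \right)} = \left(-7 + a\right) \left(9 + a\right)$ ($w{\left(a \right)} = \left(a + 9\right) \left(a - 7\right) = \left(9 + a\right) \left(-7 + a\right) = \left(-7 + a\right) \left(9 + a\right)$)
$y{\left(V,H \right)} = 8 + 8 V$ ($y{\left(V,H \right)} = 8 V + 8 = 8 + 8 V$)
$\frac{y{\left(w{\left(12 \right)},-299 \right)}}{R{\left(207,76 \right)}} = \frac{8 + 8 \left(-63 + 12^{2} + 2 \cdot 12\right)}{263} = \left(8 + 8 \left(-63 + 144 + 24\right)\right) \frac{1}{263} = \left(8 + 8 \cdot 105\right) \frac{1}{263} = \left(8 + 840\right) \frac{1}{263} = 848 \cdot \frac{1}{263} = \frac{848}{263}$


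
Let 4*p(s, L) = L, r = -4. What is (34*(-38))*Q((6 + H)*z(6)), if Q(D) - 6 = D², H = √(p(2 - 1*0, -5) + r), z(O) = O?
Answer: -1437996 - 279072*I*√21 ≈ -1.438e+6 - 1.2789e+6*I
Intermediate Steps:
p(s, L) = L/4
H = I*√21/2 (H = √((¼)*(-5) - 4) = √(-5/4 - 4) = √(-21/4) = I*√21/2 ≈ 2.2913*I)
Q(D) = 6 + D²
(34*(-38))*Q((6 + H)*z(6)) = (34*(-38))*(6 + ((6 + I*√21/2)*6)²) = -1292*(6 + (36 + 3*I*√21)²) = -7752 - 1292*(36 + 3*I*√21)²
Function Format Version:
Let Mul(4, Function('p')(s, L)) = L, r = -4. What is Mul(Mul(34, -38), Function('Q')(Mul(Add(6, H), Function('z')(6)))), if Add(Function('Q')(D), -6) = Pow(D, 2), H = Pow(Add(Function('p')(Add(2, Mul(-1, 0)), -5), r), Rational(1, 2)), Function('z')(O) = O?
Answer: Add(-1437996, Mul(-279072, I, Pow(21, Rational(1, 2)))) ≈ Add(-1.4380e+6, Mul(-1.2789e+6, I))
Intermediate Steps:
Function('p')(s, L) = Mul(Rational(1, 4), L)
H = Mul(Rational(1, 2), I, Pow(21, Rational(1, 2))) (H = Pow(Add(Mul(Rational(1, 4), -5), -4), Rational(1, 2)) = Pow(Add(Rational(-5, 4), -4), Rational(1, 2)) = Pow(Rational(-21, 4), Rational(1, 2)) = Mul(Rational(1, 2), I, Pow(21, Rational(1, 2))) ≈ Mul(2.2913, I))
Function('Q')(D) = Add(6, Pow(D, 2))
Mul(Mul(34, -38), Function('Q')(Mul(Add(6, H), Function('z')(6)))) = Mul(Mul(34, -38), Add(6, Pow(Mul(Add(6, Mul(Rational(1, 2), I, Pow(21, Rational(1, 2)))), 6), 2))) = Mul(-1292, Add(6, Pow(Add(36, Mul(3, I, Pow(21, Rational(1, 2)))), 2))) = Add(-7752, Mul(-1292, Pow(Add(36, Mul(3, I, Pow(21, Rational(1, 2)))), 2)))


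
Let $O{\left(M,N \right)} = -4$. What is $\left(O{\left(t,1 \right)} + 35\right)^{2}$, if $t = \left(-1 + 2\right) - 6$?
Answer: $961$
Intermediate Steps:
$t = -5$ ($t = 1 - 6 = -5$)
$\left(O{\left(t,1 \right)} + 35\right)^{2} = \left(-4 + 35\right)^{2} = 31^{2} = 961$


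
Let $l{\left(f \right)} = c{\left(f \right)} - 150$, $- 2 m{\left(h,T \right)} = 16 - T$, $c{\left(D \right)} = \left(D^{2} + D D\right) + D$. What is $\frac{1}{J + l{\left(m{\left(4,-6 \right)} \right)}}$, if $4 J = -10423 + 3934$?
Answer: $- \frac{4}{6165} \approx -0.00064882$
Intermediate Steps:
$c{\left(D \right)} = D + 2 D^{2}$ ($c{\left(D \right)} = \left(D^{2} + D^{2}\right) + D = 2 D^{2} + D = D + 2 D^{2}$)
$m{\left(h,T \right)} = -8 + \frac{T}{2}$ ($m{\left(h,T \right)} = - \frac{16 - T}{2} = -8 + \frac{T}{2}$)
$J = - \frac{6489}{4}$ ($J = \frac{-10423 + 3934}{4} = \frac{1}{4} \left(-6489\right) = - \frac{6489}{4} \approx -1622.3$)
$l{\left(f \right)} = -150 + f \left(1 + 2 f\right)$ ($l{\left(f \right)} = f \left(1 + 2 f\right) - 150 = -150 + f \left(1 + 2 f\right)$)
$\frac{1}{J + l{\left(m{\left(4,-6 \right)} \right)}} = \frac{1}{- \frac{6489}{4} - \left(150 - \left(-8 + \frac{1}{2} \left(-6\right)\right) \left(1 + 2 \left(-8 + \frac{1}{2} \left(-6\right)\right)\right)\right)} = \frac{1}{- \frac{6489}{4} - \left(150 - \left(-8 - 3\right) \left(1 + 2 \left(-8 - 3\right)\right)\right)} = \frac{1}{- \frac{6489}{4} - \left(150 + 11 \left(1 + 2 \left(-11\right)\right)\right)} = \frac{1}{- \frac{6489}{4} - \left(150 + 11 \left(1 - 22\right)\right)} = \frac{1}{- \frac{6489}{4} - -81} = \frac{1}{- \frac{6489}{4} + \left(-150 + 231\right)} = \frac{1}{- \frac{6489}{4} + 81} = \frac{1}{- \frac{6165}{4}} = - \frac{4}{6165}$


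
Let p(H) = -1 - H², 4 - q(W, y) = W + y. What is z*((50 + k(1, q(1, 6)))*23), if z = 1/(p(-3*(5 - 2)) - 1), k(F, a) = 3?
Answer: -1219/83 ≈ -14.687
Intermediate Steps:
q(W, y) = 4 - W - y (q(W, y) = 4 - (W + y) = 4 + (-W - y) = 4 - W - y)
z = -1/83 (z = 1/((-1 - (-3*(5 - 2))²) - 1) = 1/((-1 - (-3*3)²) - 1) = 1/((-1 - 1*(-9)²) - 1) = 1/((-1 - 1*81) - 1) = 1/((-1 - 81) - 1) = 1/(-82 - 1) = 1/(-83) = -1/83 ≈ -0.012048)
z*((50 + k(1, q(1, 6)))*23) = -(50 + 3)*23/83 = -53*23/83 = -1/83*1219 = -1219/83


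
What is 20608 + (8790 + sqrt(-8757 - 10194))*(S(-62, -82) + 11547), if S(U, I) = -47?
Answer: 101105608 + 11500*I*sqrt(18951) ≈ 1.0111e+8 + 1.5831e+6*I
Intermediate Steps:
20608 + (8790 + sqrt(-8757 - 10194))*(S(-62, -82) + 11547) = 20608 + (8790 + sqrt(-8757 - 10194))*(-47 + 11547) = 20608 + (8790 + sqrt(-18951))*11500 = 20608 + (8790 + I*sqrt(18951))*11500 = 20608 + (101085000 + 11500*I*sqrt(18951)) = 101105608 + 11500*I*sqrt(18951)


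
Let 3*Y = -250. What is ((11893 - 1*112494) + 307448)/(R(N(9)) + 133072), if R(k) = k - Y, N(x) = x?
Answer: 620541/399493 ≈ 1.5533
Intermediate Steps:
Y = -250/3 (Y = (⅓)*(-250) = -250/3 ≈ -83.333)
R(k) = 250/3 + k (R(k) = k - 1*(-250/3) = k + 250/3 = 250/3 + k)
((11893 - 1*112494) + 307448)/(R(N(9)) + 133072) = ((11893 - 1*112494) + 307448)/((250/3 + 9) + 133072) = ((11893 - 112494) + 307448)/(277/3 + 133072) = (-100601 + 307448)/(399493/3) = 206847*(3/399493) = 620541/399493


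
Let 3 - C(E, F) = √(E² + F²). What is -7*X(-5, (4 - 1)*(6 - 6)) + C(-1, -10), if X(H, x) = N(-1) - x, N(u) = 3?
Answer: -18 - √101 ≈ -28.050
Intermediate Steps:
X(H, x) = 3 - x
C(E, F) = 3 - √(E² + F²)
-7*X(-5, (4 - 1)*(6 - 6)) + C(-1, -10) = -7*(3 - (4 - 1)*(6 - 6)) + (3 - √((-1)² + (-10)²)) = -7*(3 - 3*0) + (3 - √(1 + 100)) = -7*(3 - 1*0) + (3 - √101) = -7*(3 + 0) + (3 - √101) = -7*3 + (3 - √101) = -21 + (3 - √101) = -18 - √101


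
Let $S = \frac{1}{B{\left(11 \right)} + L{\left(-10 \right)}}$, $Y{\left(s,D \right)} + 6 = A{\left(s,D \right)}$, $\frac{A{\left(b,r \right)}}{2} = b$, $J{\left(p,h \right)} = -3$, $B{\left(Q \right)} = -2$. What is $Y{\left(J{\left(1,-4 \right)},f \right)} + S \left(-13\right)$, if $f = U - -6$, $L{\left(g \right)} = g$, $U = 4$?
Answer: $- \frac{131}{12} \approx -10.917$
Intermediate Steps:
$A{\left(b,r \right)} = 2 b$
$f = 10$ ($f = 4 - -6 = 4 + 6 = 10$)
$Y{\left(s,D \right)} = -6 + 2 s$
$S = - \frac{1}{12}$ ($S = \frac{1}{-2 - 10} = \frac{1}{-12} = - \frac{1}{12} \approx -0.083333$)
$Y{\left(J{\left(1,-4 \right)},f \right)} + S \left(-13\right) = \left(-6 + 2 \left(-3\right)\right) - - \frac{13}{12} = \left(-6 - 6\right) + \frac{13}{12} = -12 + \frac{13}{12} = - \frac{131}{12}$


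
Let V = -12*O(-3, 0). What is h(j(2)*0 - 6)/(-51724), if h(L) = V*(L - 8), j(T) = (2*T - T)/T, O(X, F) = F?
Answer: 0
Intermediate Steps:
j(T) = 1 (j(T) = T/T = 1)
V = 0 (V = -12*0 = 0)
h(L) = 0 (h(L) = 0*(L - 8) = 0*(-8 + L) = 0)
h(j(2)*0 - 6)/(-51724) = 0/(-51724) = 0*(-1/51724) = 0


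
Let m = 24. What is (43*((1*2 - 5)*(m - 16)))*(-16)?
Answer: 16512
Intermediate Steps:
(43*((1*2 - 5)*(m - 16)))*(-16) = (43*((1*2 - 5)*(24 - 16)))*(-16) = (43*((2 - 5)*8))*(-16) = (43*(-3*8))*(-16) = (43*(-24))*(-16) = -1032*(-16) = 16512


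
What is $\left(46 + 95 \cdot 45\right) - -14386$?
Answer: $18707$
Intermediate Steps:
$\left(46 + 95 \cdot 45\right) - -14386 = \left(46 + 4275\right) + 14386 = 4321 + 14386 = 18707$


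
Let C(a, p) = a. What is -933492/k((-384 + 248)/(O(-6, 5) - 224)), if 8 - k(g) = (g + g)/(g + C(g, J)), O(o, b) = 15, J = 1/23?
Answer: -133356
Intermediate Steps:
J = 1/23 ≈ 0.043478
k(g) = 7 (k(g) = 8 - (g + g)/(g + g) = 8 - 2*g/(2*g) = 8 - 2*g*1/(2*g) = 8 - 1*1 = 8 - 1 = 7)
-933492/k((-384 + 248)/(O(-6, 5) - 224)) = -933492/7 = -933492*⅐ = -133356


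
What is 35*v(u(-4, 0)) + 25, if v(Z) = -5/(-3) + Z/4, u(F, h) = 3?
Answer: 1315/12 ≈ 109.58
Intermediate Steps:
v(Z) = 5/3 + Z/4 (v(Z) = -5*(-1/3) + Z*(1/4) = 5/3 + Z/4)
35*v(u(-4, 0)) + 25 = 35*(5/3 + (1/4)*3) + 25 = 35*(5/3 + 3/4) + 25 = 35*(29/12) + 25 = 1015/12 + 25 = 1315/12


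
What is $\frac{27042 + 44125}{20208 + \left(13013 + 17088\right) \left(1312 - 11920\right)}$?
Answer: $- \frac{71167}{319291200} \approx -0.00022289$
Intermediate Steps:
$\frac{27042 + 44125}{20208 + \left(13013 + 17088\right) \left(1312 - 11920\right)} = \frac{71167}{20208 + 30101 \left(-10608\right)} = \frac{71167}{20208 - 319311408} = \frac{71167}{-319291200} = 71167 \left(- \frac{1}{319291200}\right) = - \frac{71167}{319291200}$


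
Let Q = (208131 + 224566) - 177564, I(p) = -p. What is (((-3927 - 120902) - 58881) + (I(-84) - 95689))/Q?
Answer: -279315/255133 ≈ -1.0948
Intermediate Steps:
Q = 255133 (Q = 432697 - 177564 = 255133)
(((-3927 - 120902) - 58881) + (I(-84) - 95689))/Q = (((-3927 - 120902) - 58881) + (-1*(-84) - 95689))/255133 = ((-124829 - 58881) + (84 - 95689))*(1/255133) = (-183710 - 95605)*(1/255133) = -279315*1/255133 = -279315/255133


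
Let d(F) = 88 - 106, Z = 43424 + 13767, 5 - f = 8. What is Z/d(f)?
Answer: -57191/18 ≈ -3177.3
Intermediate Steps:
f = -3 (f = 5 - 1*8 = 5 - 8 = -3)
Z = 57191
d(F) = -18
Z/d(f) = 57191/(-18) = 57191*(-1/18) = -57191/18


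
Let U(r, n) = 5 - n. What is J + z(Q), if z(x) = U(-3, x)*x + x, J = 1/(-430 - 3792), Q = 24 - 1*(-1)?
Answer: -2005451/4222 ≈ -475.00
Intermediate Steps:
Q = 25 (Q = 24 + 1 = 25)
J = -1/4222 (J = 1/(-4222) = -1/4222 ≈ -0.00023685)
z(x) = x + x*(5 - x) (z(x) = (5 - x)*x + x = x*(5 - x) + x = x + x*(5 - x))
J + z(Q) = -1/4222 + 25*(6 - 1*25) = -1/4222 + 25*(6 - 25) = -1/4222 + 25*(-19) = -1/4222 - 475 = -2005451/4222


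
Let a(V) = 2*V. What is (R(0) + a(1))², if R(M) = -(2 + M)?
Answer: 0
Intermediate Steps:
R(M) = -2 - M
(R(0) + a(1))² = ((-2 - 1*0) + 2*1)² = ((-2 + 0) + 2)² = (-2 + 2)² = 0² = 0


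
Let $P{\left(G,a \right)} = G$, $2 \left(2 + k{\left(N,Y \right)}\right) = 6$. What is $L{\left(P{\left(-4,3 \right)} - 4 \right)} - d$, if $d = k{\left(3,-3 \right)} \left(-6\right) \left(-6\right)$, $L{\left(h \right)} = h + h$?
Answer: $-52$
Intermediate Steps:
$k{\left(N,Y \right)} = 1$ ($k{\left(N,Y \right)} = -2 + \frac{1}{2} \cdot 6 = -2 + 3 = 1$)
$L{\left(h \right)} = 2 h$
$d = 36$ ($d = 1 \left(-6\right) \left(-6\right) = \left(-6\right) \left(-6\right) = 36$)
$L{\left(P{\left(-4,3 \right)} - 4 \right)} - d = 2 \left(-4 - 4\right) - 36 = 2 \left(-8\right) - 36 = -16 - 36 = -52$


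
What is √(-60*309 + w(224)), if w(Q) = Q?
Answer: 2*I*√4579 ≈ 135.34*I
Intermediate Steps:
√(-60*309 + w(224)) = √(-60*309 + 224) = √(-18540 + 224) = √(-18316) = 2*I*√4579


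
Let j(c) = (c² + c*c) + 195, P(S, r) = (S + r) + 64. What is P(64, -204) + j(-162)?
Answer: 52607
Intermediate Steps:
P(S, r) = 64 + S + r
j(c) = 195 + 2*c² (j(c) = (c² + c²) + 195 = 2*c² + 195 = 195 + 2*c²)
P(64, -204) + j(-162) = (64 + 64 - 204) + (195 + 2*(-162)²) = -76 + (195 + 2*26244) = -76 + (195 + 52488) = -76 + 52683 = 52607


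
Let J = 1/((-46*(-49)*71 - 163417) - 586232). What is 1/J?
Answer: -589615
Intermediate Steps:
J = -1/589615 (J = 1/((2254*71 - 163417) - 586232) = 1/((160034 - 163417) - 586232) = 1/(-3383 - 586232) = 1/(-589615) = -1/589615 ≈ -1.6960e-6)
1/J = 1/(-1/589615) = -589615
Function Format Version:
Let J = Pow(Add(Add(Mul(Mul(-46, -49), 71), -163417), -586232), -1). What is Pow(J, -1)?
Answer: -589615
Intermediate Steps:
J = Rational(-1, 589615) (J = Pow(Add(Add(Mul(2254, 71), -163417), -586232), -1) = Pow(Add(Add(160034, -163417), -586232), -1) = Pow(Add(-3383, -586232), -1) = Pow(-589615, -1) = Rational(-1, 589615) ≈ -1.6960e-6)
Pow(J, -1) = Pow(Rational(-1, 589615), -1) = -589615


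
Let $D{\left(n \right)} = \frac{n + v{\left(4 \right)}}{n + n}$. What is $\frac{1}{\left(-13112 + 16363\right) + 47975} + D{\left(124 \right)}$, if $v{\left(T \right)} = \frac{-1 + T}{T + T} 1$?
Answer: $\frac{25485927}{50816192} \approx 0.50153$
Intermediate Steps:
$v{\left(T \right)} = \frac{-1 + T}{2 T}$ ($v{\left(T \right)} = \frac{-1 + T}{2 T} 1 = \frac{-1 + T}{2 T}$)
$D{\left(n \right)} = \frac{\frac{3}{8} + n}{2 n}$ ($D{\left(n \right)} = \frac{n + \frac{-1 + 4}{2 \cdot 4}}{n + n} = \frac{n + \frac{1}{2} \cdot \frac{1}{4} \cdot 3}{2 n} = \left(n + \frac{3}{8}\right) \frac{1}{2 n} = \left(\frac{3}{8} + n\right) \frac{1}{2 n} = \frac{\frac{3}{8} + n}{2 n}$)
$\frac{1}{\left(-13112 + 16363\right) + 47975} + D{\left(124 \right)} = \frac{1}{\left(-13112 + 16363\right) + 47975} + \frac{3 + 8 \cdot 124}{16 \cdot 124} = \frac{1}{3251 + 47975} + \frac{1}{16} \cdot \frac{1}{124} \left(3 + 992\right) = \frac{1}{51226} + \frac{1}{16} \cdot \frac{1}{124} \cdot 995 = \frac{1}{51226} + \frac{995}{1984} = \frac{25485927}{50816192}$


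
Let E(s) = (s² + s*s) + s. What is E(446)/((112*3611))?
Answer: 199139/202216 ≈ 0.98478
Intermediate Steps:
E(s) = s + 2*s² (E(s) = (s² + s²) + s = 2*s² + s = s + 2*s²)
E(446)/((112*3611)) = (446*(1 + 2*446))/((112*3611)) = (446*(1 + 892))/404432 = (446*893)*(1/404432) = 398278*(1/404432) = 199139/202216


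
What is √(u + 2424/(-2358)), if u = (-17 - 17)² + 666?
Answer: √281247306/393 ≈ 42.673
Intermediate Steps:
u = 1822 (u = (-34)² + 666 = 1156 + 666 = 1822)
√(u + 2424/(-2358)) = √(1822 + 2424/(-2358)) = √(1822 + 2424*(-1/2358)) = √(1822 - 404/393) = √(715642/393) = √281247306/393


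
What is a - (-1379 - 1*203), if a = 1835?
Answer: 3417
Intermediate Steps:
a - (-1379 - 1*203) = 1835 - (-1379 - 1*203) = 1835 - (-1379 - 203) = 1835 - 1*(-1582) = 1835 + 1582 = 3417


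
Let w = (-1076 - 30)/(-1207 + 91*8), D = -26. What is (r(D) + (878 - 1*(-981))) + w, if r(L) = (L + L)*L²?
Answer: -15946241/479 ≈ -33291.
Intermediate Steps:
r(L) = 2*L³ (r(L) = (2*L)*L² = 2*L³)
w = 1106/479 (w = -1106/(-1207 + 728) = -1106/(-479) = -1106*(-1/479) = 1106/479 ≈ 2.3090)
(r(D) + (878 - 1*(-981))) + w = (2*(-26)³ + (878 - 1*(-981))) + 1106/479 = (2*(-17576) + (878 + 981)) + 1106/479 = (-35152 + 1859) + 1106/479 = -33293 + 1106/479 = -15946241/479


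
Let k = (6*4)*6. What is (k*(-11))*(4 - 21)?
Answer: 26928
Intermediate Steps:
k = 144 (k = 24*6 = 144)
(k*(-11))*(4 - 21) = (144*(-11))*(4 - 21) = -1584*(-17) = 26928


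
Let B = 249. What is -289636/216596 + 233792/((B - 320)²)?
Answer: 12294589239/272965109 ≈ 45.041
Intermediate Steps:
-289636/216596 + 233792/((B - 320)²) = -289636/216596 + 233792/((249 - 320)²) = -289636*1/216596 + 233792/((-71)²) = -72409/54149 + 233792/5041 = 12294589239/272965109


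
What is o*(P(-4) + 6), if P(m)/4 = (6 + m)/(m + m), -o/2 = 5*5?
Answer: -250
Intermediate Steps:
o = -50 (o = -10*5 = -2*25 = -50)
P(m) = 2*(6 + m)/m (P(m) = 4*((6 + m)/(m + m)) = 4*((6 + m)/((2*m))) = 4*((6 + m)*(1/(2*m))) = 4*((6 + m)/(2*m)) = 2*(6 + m)/m)
o*(P(-4) + 6) = -50*((2 + 12/(-4)) + 6) = -50*((2 + 12*(-1/4)) + 6) = -50*((2 - 3) + 6) = -50*(-1 + 6) = -50*5 = -250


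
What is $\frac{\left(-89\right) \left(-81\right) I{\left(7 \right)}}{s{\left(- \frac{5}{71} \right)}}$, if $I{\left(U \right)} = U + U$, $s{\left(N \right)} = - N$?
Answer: $\frac{7165746}{5} \approx 1.4332 \cdot 10^{6}$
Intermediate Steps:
$I{\left(U \right)} = 2 U$
$\frac{\left(-89\right) \left(-81\right) I{\left(7 \right)}}{s{\left(- \frac{5}{71} \right)}} = \frac{\left(-89\right) \left(-81\right) 2 \cdot 7}{\left(-1\right) \left(- \frac{5}{71}\right)} = \frac{7209 \cdot 14}{\left(-1\right) \left(\left(-5\right) \frac{1}{71}\right)} = \frac{100926}{\left(-1\right) \left(- \frac{5}{71}\right)} = \frac{100926}{\frac{5}{71}} = 100926 \cdot \frac{71}{5} = \frac{7165746}{5}$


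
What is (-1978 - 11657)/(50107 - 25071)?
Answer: -13635/25036 ≈ -0.54462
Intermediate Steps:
(-1978 - 11657)/(50107 - 25071) = -13635/25036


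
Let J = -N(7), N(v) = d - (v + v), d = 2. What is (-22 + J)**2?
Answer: 100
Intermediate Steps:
N(v) = 2 - 2*v (N(v) = 2 - (v + v) = 2 - 2*v)
J = 12 (J = -(2 - 2*7) = -(2 - 14) = -1*(-12) = 12)
(-22 + J)**2 = (-22 + 12)**2 = (-10)**2 = 100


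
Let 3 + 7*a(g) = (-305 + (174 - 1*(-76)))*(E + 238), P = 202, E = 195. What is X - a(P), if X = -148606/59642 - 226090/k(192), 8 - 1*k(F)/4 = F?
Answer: 12382094817/3339952 ≈ 3707.3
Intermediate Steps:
k(F) = 32 - 4*F
X = 145381367/477136 (X = -148606/59642 - 226090/(32 - 4*192) = -148606*1/59642 - 226090/(32 - 768) = -74303/29821 - 226090/(-736) = -74303/29821 - 226090*(-1/736) = -74303/29821 + 4915/16 = 145381367/477136 ≈ 304.70)
a(g) = -23818/7 (a(g) = -3/7 + ((-305 + (174 - 1*(-76)))*(195 + 238))/7 = -3/7 + ((-305 + (174 + 76))*433)/7 = -3/7 + ((-305 + 250)*433)/7 = -3/7 + (-55*433)/7 = -3/7 + (1/7)*(-23815) = -3/7 - 23815/7 = -23818/7)
X - a(P) = 145381367/477136 - 1*(-23818/7) = 145381367/477136 + 23818/7 = 12382094817/3339952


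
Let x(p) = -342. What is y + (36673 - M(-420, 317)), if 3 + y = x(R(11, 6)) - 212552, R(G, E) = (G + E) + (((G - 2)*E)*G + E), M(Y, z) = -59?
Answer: -176165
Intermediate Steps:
R(G, E) = G + 2*E + E*G*(-2 + G) (R(G, E) = (E + G) + (((-2 + G)*E)*G + E) = (E + G) + ((E*(-2 + G))*G + E) = (E + G) + (E*G*(-2 + G) + E) = (E + G) + (E + E*G*(-2 + G)) = G + 2*E + E*G*(-2 + G))
y = -212897 (y = -3 + (-342 - 212552) = -3 - 212894 = -212897)
y + (36673 - M(-420, 317)) = -212897 + (36673 - 1*(-59)) = -212897 + (36673 + 59) = -212897 + 36732 = -176165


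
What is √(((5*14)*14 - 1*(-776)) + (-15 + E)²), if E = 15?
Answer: 2*√439 ≈ 41.905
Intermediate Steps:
√(((5*14)*14 - 1*(-776)) + (-15 + E)²) = √(((5*14)*14 - 1*(-776)) + (-15 + 15)²) = √((70*14 + 776) + 0²) = √((980 + 776) + 0) = √(1756 + 0) = √1756 = 2*√439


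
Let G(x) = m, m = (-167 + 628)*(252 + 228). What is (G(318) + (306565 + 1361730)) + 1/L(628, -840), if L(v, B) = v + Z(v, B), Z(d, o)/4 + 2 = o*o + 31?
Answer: 5334542323801/2823144 ≈ 1.8896e+6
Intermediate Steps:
Z(d, o) = 116 + 4*o² (Z(d, o) = -8 + 4*(o*o + 31) = -8 + 4*(o² + 31) = -8 + 4*(31 + o²) = -8 + (124 + 4*o²) = 116 + 4*o²)
L(v, B) = 116 + v + 4*B² (L(v, B) = v + (116 + 4*B²) = 116 + v + 4*B²)
m = 221280 (m = 461*480 = 221280)
G(x) = 221280
(G(318) + (306565 + 1361730)) + 1/L(628, -840) = (221280 + (306565 + 1361730)) + 1/(116 + 628 + 4*(-840)²) = (221280 + 1668295) + 1/(116 + 628 + 4*705600) = 1889575 + 1/(116 + 628 + 2822400) = 1889575 + 1/2823144 = 5334542323801/2823144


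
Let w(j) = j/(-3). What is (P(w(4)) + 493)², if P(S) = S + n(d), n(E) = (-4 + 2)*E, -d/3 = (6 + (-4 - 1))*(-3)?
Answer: 2019241/9 ≈ 2.2436e+5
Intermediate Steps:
w(j) = -j/3 (w(j) = j*(-⅓) = -j/3)
d = 9 (d = -3*(6 + (-4 - 1))*(-3) = -3*(6 - 5)*(-3) = -3*(-3) = 9)
n(E) = -2*E
P(S) = -18 + S (P(S) = S - 2*9 = S - 18 = -18 + S)
(P(w(4)) + 493)² = ((-18 - ⅓*4) + 493)² = ((-18 - 4/3) + 493)² = (-58/3 + 493)² = (1421/3)² = 2019241/9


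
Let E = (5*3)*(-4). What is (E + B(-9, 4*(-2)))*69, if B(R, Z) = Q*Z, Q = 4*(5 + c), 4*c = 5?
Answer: -17940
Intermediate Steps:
E = -60 (E = 15*(-4) = -60)
c = 5/4 (c = (¼)*5 = 5/4 ≈ 1.2500)
Q = 25 (Q = 4*(5 + 5/4) = 4*(25/4) = 25)
B(R, Z) = 25*Z
(E + B(-9, 4*(-2)))*69 = (-60 + 25*(4*(-2)))*69 = (-60 + 25*(-8))*69 = (-60 - 200)*69 = -260*69 = -17940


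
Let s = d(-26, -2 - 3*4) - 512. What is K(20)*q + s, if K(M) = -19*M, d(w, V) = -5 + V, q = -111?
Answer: 41649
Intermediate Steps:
s = -531 (s = (-5 + (-2 - 3*4)) - 512 = (-5 + (-2 - 12)) - 512 = (-5 - 14) - 512 = -19 - 512 = -531)
K(20)*q + s = -19*20*(-111) - 531 = -380*(-111) - 531 = 42180 - 531 = 41649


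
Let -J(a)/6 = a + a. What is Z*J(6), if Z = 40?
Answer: -2880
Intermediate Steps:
J(a) = -12*a (J(a) = -6*(a + a) = -12*a)
Z*J(6) = 40*(-12*6) = 40*(-72) = -2880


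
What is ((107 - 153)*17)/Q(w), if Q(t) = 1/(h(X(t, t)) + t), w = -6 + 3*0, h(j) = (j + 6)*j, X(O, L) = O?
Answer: 4692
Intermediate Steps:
h(j) = j*(6 + j) (h(j) = (6 + j)*j = j*(6 + j))
w = -6 (w = -6 + 0 = -6)
Q(t) = 1/(t + t*(6 + t)) (Q(t) = 1/(t*(6 + t) + t) = 1/(t + t*(6 + t)))
((107 - 153)*17)/Q(w) = ((107 - 153)*17)/((1/((-6)*(7 - 6)))) = (-46*17)/((-1/6/1)) = -782/((-1/6*1)) = -782/(-1/6) = -782*(-6) = 4692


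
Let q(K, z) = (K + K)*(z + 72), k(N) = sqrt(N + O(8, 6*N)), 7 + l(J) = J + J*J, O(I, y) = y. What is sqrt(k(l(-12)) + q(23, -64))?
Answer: sqrt(368 + 5*sqrt(35)) ≈ 19.939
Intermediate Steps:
l(J) = -7 + J + J**2 (l(J) = -7 + (J + J*J) = -7 + (J + J**2) = -7 + J + J**2)
k(N) = sqrt(7)*sqrt(N) (k(N) = sqrt(N + 6*N) = sqrt(7*N) = sqrt(7)*sqrt(N))
q(K, z) = 2*K*(72 + z) (q(K, z) = (2*K)*(72 + z) = 2*K*(72 + z))
sqrt(k(l(-12)) + q(23, -64)) = sqrt(sqrt(7)*sqrt(-7 - 12 + (-12)**2) + 2*23*(72 - 64)) = sqrt(sqrt(7)*sqrt(-7 - 12 + 144) + 2*23*8) = sqrt(sqrt(7)*sqrt(125) + 368) = sqrt(sqrt(7)*(5*sqrt(5)) + 368) = sqrt(5*sqrt(35) + 368) = sqrt(368 + 5*sqrt(35))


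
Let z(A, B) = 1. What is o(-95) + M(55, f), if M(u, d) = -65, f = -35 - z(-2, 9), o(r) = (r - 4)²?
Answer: 9736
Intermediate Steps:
o(r) = (-4 + r)²
f = -36 (f = -35 - 1*1 = -35 - 1 = -36)
o(-95) + M(55, f) = (-4 - 95)² - 65 = (-99)² - 65 = 9801 - 65 = 9736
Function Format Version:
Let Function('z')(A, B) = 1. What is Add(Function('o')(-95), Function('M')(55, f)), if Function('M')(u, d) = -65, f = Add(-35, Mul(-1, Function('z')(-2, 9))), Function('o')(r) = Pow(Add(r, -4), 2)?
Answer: 9736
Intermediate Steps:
Function('o')(r) = Pow(Add(-4, r), 2)
f = -36 (f = Add(-35, Mul(-1, 1)) = Add(-35, -1) = -36)
Add(Function('o')(-95), Function('M')(55, f)) = Add(Pow(Add(-4, -95), 2), -65) = Add(Pow(-99, 2), -65) = Add(9801, -65) = 9736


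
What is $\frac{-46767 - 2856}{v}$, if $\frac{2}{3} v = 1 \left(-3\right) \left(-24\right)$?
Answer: $- \frac{16541}{36} \approx -459.47$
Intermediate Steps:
$v = 108$ ($v = \frac{3 \cdot 1 \left(-3\right) \left(-24\right)}{2} = \frac{3 \left(\left(-3\right) \left(-24\right)\right)}{2} = \frac{3}{2} \cdot 72 = 108$)
$\frac{-46767 - 2856}{v} = \frac{-46767 - 2856}{108} = \left(-49623\right) \frac{1}{108} = - \frac{16541}{36}$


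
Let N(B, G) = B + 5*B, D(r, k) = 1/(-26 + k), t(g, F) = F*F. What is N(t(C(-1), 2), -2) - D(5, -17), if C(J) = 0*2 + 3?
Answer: 1033/43 ≈ 24.023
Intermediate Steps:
C(J) = 3 (C(J) = 0 + 3 = 3)
t(g, F) = F²
N(B, G) = 6*B
N(t(C(-1), 2), -2) - D(5, -17) = 6*2² - 1/(-26 - 17) = 6*4 - 1/(-43) = 24 - 1*(-1/43) = 24 + 1/43 = 1033/43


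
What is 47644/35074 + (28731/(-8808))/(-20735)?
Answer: 111569439613/82124368040 ≈ 1.3585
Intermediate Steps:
47644/35074 + (28731/(-8808))/(-20735) = 47644*(1/35074) + (28731*(-1/8808))*(-1/20735) = 23822/17537 - 9577/2936*(-1/20735) = 23822/17537 + 9577/60877960 = 111569439613/82124368040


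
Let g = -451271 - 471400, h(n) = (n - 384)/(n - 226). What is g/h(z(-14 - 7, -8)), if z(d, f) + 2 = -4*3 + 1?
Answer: -220518369/397 ≈ -5.5546e+5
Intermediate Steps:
z(d, f) = -13 (z(d, f) = -2 + (-4*3 + 1) = -2 + (-12 + 1) = -2 - 11 = -13)
h(n) = (-384 + n)/(-226 + n)
g = -922671
g/h(z(-14 - 7, -8)) = -922671*(-226 - 13)/(-384 - 13) = -922671/(-397/(-239)) = -922671/((-1/239*(-397))) = -922671/397/239 = -922671*239/397 = -220518369/397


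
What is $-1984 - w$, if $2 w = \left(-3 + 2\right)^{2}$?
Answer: $- \frac{3969}{2} \approx -1984.5$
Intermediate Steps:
$w = \frac{1}{2}$ ($w = \frac{\left(-3 + 2\right)^{2}}{2} = \frac{\left(-1\right)^{2}}{2} = \frac{1}{2} \cdot 1 = \frac{1}{2} \approx 0.5$)
$-1984 - w = -1984 - \frac{1}{2} = - \frac{3969}{2}$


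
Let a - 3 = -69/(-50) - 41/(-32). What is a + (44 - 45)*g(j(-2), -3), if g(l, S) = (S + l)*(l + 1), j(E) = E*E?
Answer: 529/800 ≈ 0.66125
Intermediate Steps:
j(E) = E²
g(l, S) = (1 + l)*(S + l) (g(l, S) = (S + l)*(1 + l) = (1 + l)*(S + l))
a = 4529/800 (a = 3 + (-69/(-50) - 41/(-32)) = 3 + (-69*(-1/50) - 41*(-1/32)) = 3 + (69/50 + 41/32) = 3 + 2129/800 = 4529/800 ≈ 5.6612)
a + (44 - 45)*g(j(-2), -3) = 4529/800 + (44 - 45)*(-3 + (-2)² + ((-2)²)² - 3*(-2)²) = 4529/800 - (-3 + 4 + 4² - 3*4) = 4529/800 - (-3 + 4 + 16 - 12) = 4529/800 - 1*5 = 4529/800 - 5 = 529/800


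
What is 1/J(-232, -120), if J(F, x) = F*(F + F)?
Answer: 1/107648 ≈ 9.2895e-6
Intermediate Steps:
J(F, x) = 2*F² (J(F, x) = F*(2*F) = 2*F²)
1/J(-232, -120) = 1/(2*(-232)²) = 1/(2*53824) = 1/107648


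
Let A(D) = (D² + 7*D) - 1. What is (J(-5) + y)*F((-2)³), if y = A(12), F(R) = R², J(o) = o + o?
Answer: 13888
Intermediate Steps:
J(o) = 2*o
A(D) = -1 + D² + 7*D
y = 227 (y = -1 + 12² + 7*12 = -1 + 144 + 84 = 227)
(J(-5) + y)*F((-2)³) = (2*(-5) + 227)*((-2)³)² = (-10 + 227)*(-8)² = 217*64 = 13888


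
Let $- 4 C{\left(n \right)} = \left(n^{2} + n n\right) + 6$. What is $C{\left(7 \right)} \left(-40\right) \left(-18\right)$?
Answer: $-18720$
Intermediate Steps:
$C{\left(n \right)} = - \frac{3}{2} - \frac{n^{2}}{2}$ ($C{\left(n \right)} = - \frac{\left(n^{2} + n n\right) + 6}{4} = - \frac{\left(n^{2} + n^{2}\right) + 6}{4} = - \frac{2 n^{2} + 6}{4} = - \frac{6 + 2 n^{2}}{4} = - \frac{3}{2} - \frac{n^{2}}{2}$)
$C{\left(7 \right)} \left(-40\right) \left(-18\right) = \left(- \frac{3}{2} - \frac{7^{2}}{2}\right) \left(-40\right) \left(-18\right) = \left(- \frac{3}{2} - \frac{49}{2}\right) \left(-40\right) \left(-18\right) = \left(-26\right) \left(-40\right) \left(-18\right) = 1040 \left(-18\right) = -18720$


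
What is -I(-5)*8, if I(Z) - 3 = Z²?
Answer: -224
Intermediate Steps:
I(Z) = 3 + Z²
-I(-5)*8 = -(3 + (-5)²)*8 = -(3 + 25)*8 = -1*28*8 = -28*8 = -224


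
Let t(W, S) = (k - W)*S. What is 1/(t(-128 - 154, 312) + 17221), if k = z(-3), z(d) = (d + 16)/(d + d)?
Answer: 1/104529 ≈ 9.5667e-6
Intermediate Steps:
z(d) = (16 + d)/(2*d) (z(d) = (16 + d)/((2*d)) = (16 + d)*(1/(2*d)) = (16 + d)/(2*d))
k = -13/6 (k = (½)*(16 - 3)/(-3) = (½)*(-⅓)*13 = -13/6 ≈ -2.1667)
t(W, S) = S*(-13/6 - W) (t(W, S) = (-13/6 - W)*S = S*(-13/6 - W))
1/(t(-128 - 154, 312) + 17221) = 1/(-⅙*312*(13 + 6*(-128 - 154)) + 17221) = 1/(-⅙*312*(13 + 6*(-282)) + 17221) = 1/(-⅙*312*(13 - 1692) + 17221) = 1/(-⅙*312*(-1679) + 17221) = 1/(87308 + 17221) = 1/104529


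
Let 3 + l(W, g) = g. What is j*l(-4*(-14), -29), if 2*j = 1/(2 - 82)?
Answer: ⅕ ≈ 0.20000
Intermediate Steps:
l(W, g) = -3 + g
j = -1/160 (j = 1/(2*(2 - 82)) = (½)/(-80) = (½)*(-1/80) = -1/160 ≈ -0.0062500)
j*l(-4*(-14), -29) = -(-3 - 29)/160 = -1/160*(-32) = ⅕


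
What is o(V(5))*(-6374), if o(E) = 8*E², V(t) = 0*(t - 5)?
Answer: 0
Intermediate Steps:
V(t) = 0 (V(t) = 0*(-5 + t) = 0)
o(V(5))*(-6374) = (8*0²)*(-6374) = (8*0)*(-6374) = 0*(-6374) = 0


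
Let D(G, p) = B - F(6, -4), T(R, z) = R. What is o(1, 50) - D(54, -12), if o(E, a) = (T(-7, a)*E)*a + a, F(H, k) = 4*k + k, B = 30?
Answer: -350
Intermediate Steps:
F(H, k) = 5*k
o(E, a) = a - 7*E*a (o(E, a) = (-7*E)*a + a = -7*E*a + a = a - 7*E*a)
D(G, p) = 50 (D(G, p) = 30 - 5*(-4) = 30 - 1*(-20) = 30 + 20 = 50)
o(1, 50) - D(54, -12) = 50*(1 - 7*1) - 1*50 = 50*(1 - 7) - 50 = 50*(-6) - 50 = -300 - 50 = -350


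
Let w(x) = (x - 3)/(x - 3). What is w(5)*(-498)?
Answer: -498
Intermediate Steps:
w(x) = 1 (w(x) = (-3 + x)/(-3 + x) = 1)
w(5)*(-498) = 1*(-498) = -498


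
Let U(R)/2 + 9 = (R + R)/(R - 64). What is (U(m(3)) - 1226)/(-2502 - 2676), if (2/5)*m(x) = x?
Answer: 70316/292557 ≈ 0.24035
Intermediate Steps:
m(x) = 5*x/2
U(R) = -18 + 4*R/(-64 + R) (U(R) = -18 + 2*((R + R)/(R - 64)) = -18 + 2*((2*R)/(-64 + R)) = -18 + 2*(2*R/(-64 + R)) = -18 + 4*R/(-64 + R))
(U(m(3)) - 1226)/(-2502 - 2676) = (2*(576 - 35*3/2)/(-64 + (5/2)*3) - 1226)/(-2502 - 2676) = (2*(576 - 7*15/2)/(-64 + 15/2) - 1226)/(-5178) = (2*(576 - 105/2)/(-113/2) - 1226)*(-1/5178) = (2*(-2/113)*(1047/2) - 1226)*(-1/5178) = (-2094/113 - 1226)*(-1/5178) = -140632/113*(-1/5178) = 70316/292557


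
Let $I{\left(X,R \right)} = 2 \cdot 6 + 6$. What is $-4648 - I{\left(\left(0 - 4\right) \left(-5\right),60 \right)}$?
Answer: $-4666$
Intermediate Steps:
$I{\left(X,R \right)} = 18$ ($I{\left(X,R \right)} = 12 + 6 = 18$)
$-4648 - I{\left(\left(0 - 4\right) \left(-5\right),60 \right)} = -4648 - 18 = -4666$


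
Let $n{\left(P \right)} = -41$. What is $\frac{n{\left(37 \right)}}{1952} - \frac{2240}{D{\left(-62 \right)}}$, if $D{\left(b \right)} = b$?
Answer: $\frac{2184969}{60512} \approx 36.108$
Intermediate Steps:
$\frac{n{\left(37 \right)}}{1952} - \frac{2240}{D{\left(-62 \right)}} = - \frac{41}{1952} - \frac{2240}{-62} = \left(-41\right) \frac{1}{1952} - - \frac{1120}{31} = - \frac{41}{1952} + \frac{1120}{31} = \frac{2184969}{60512}$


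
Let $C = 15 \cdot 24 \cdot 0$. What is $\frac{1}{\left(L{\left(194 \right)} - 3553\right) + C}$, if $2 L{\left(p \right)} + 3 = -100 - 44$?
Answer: $- \frac{2}{7253} \approx -0.00027575$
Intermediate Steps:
$L{\left(p \right)} = - \frac{147}{2}$ ($L{\left(p \right)} = - \frac{3}{2} + \frac{-100 - 44}{2} = - \frac{3}{2} + \frac{1}{2} \left(-144\right) = - \frac{3}{2} - 72 = - \frac{147}{2}$)
$C = 0$ ($C = 360 \cdot 0 = 0$)
$\frac{1}{\left(L{\left(194 \right)} - 3553\right) + C} = \frac{1}{\left(- \frac{147}{2} - 3553\right) + 0} = \frac{1}{- \frac{7253}{2} + 0} = \frac{1}{- \frac{7253}{2}} = - \frac{2}{7253}$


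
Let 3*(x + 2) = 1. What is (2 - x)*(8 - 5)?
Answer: 11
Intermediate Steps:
x = -5/3 (x = -2 + (⅓)*1 = -2 + ⅓ = -5/3 ≈ -1.6667)
(2 - x)*(8 - 5) = (2 - 1*(-5/3))*(8 - 5) = (2 + 5/3)*3 = (11/3)*3 = 11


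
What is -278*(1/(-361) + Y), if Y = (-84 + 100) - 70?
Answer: 5419610/361 ≈ 15013.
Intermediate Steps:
Y = -54 (Y = 16 - 70 = -54)
-278*(1/(-361) + Y) = -278*(1/(-361) - 54) = -278*(-1/361 - 54) = -278*(-19495/361) = 5419610/361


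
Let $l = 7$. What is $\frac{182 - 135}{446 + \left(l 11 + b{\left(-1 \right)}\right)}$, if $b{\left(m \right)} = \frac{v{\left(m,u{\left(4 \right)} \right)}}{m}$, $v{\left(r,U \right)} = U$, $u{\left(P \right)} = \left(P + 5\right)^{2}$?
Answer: $\frac{47}{442} \approx 0.10633$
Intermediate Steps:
$u{\left(P \right)} = \left(5 + P\right)^{2}$
$b{\left(m \right)} = \frac{81}{m}$ ($b{\left(m \right)} = \frac{\left(5 + 4\right)^{2}}{m} = \frac{9^{2}}{m} = \frac{81}{m}$)
$\frac{182 - 135}{446 + \left(l 11 + b{\left(-1 \right)}\right)} = \frac{182 - 135}{446 + \left(7 \cdot 11 + \frac{81}{-1}\right)} = \frac{47}{446 + \left(77 + 81 \left(-1\right)\right)} = \frac{47}{446 + \left(77 - 81\right)} = \frac{47}{446 - 4} = \frac{47}{442}$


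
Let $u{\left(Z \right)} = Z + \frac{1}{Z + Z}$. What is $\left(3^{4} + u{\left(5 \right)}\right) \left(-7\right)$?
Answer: $- \frac{6027}{10} \approx -602.7$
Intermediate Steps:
$u{\left(Z \right)} = Z + \frac{1}{2 Z}$
$\left(3^{4} + u{\left(5 \right)}\right) \left(-7\right) = \left(3^{4} + \left(5 + \frac{1}{2 \cdot 5}\right)\right) \left(-7\right) = \left(81 + \left(5 + \frac{1}{2} \cdot \frac{1}{5}\right)\right) \left(-7\right) = \left(81 + \left(5 + \frac{1}{10}\right)\right) \left(-7\right) = \left(81 + \frac{51}{10}\right) \left(-7\right) = \frac{861}{10} \left(-7\right) = - \frac{6027}{10}$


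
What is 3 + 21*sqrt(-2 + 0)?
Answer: 3 + 21*I*sqrt(2) ≈ 3.0 + 29.698*I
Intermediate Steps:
3 + 21*sqrt(-2 + 0) = 3 + 21*sqrt(-2) = 3 + 21*(I*sqrt(2)) = 3 + 21*I*sqrt(2)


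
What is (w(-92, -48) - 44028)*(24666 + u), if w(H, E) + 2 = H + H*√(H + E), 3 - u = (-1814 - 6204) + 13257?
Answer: -857290460 - 3575120*I*√35 ≈ -8.5729e+8 - 2.1151e+7*I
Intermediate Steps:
u = -5236 (u = 3 - ((-1814 - 6204) + 13257) = 3 - (-8018 + 13257) = 3 - 1*5239 = 3 - 5239 = -5236)
w(H, E) = -2 + H + H*√(E + H) (w(H, E) = -2 + (H + H*√(H + E)) = -2 + (H + H*√(E + H)) = -2 + H + H*√(E + H))
(w(-92, -48) - 44028)*(24666 + u) = ((-2 - 92 - 92*√(-48 - 92)) - 44028)*(24666 - 5236) = ((-2 - 92 - 184*I*√35) - 44028)*19430 = ((-94 - 184*I*√35) - 44028)*19430 = (-44122 - 184*I*√35)*19430 = -857290460 - 3575120*I*√35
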